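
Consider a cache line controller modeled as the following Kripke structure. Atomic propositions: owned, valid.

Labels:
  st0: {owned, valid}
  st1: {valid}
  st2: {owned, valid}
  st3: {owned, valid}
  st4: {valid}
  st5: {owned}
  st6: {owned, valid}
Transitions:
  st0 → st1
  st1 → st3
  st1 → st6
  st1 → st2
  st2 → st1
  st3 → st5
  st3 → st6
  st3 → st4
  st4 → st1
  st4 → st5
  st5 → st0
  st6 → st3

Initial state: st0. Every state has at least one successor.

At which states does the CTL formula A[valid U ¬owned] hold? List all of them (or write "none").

States satisfying valid: {st0, st1, st2, st3, st4, st6}.
States satisfying ¬owned: {st1, st4}.
States satisfying A[valid U ¬owned]: {st0, st1, st2, st4}.

{st0, st1, st2, st4}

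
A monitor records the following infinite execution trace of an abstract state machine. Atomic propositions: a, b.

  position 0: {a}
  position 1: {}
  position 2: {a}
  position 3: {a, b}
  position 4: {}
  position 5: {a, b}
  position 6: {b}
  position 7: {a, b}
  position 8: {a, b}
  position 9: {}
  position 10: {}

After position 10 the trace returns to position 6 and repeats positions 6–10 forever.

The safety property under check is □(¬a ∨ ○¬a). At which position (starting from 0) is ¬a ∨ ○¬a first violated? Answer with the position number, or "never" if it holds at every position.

Check ¬a ∨ ○¬a at each position in order: 0 ✓, 1 ✓.
At position 2 the labels are {a} and the next position 3 has {a, b}, so ¬a ∨ ○¬a is false there. This is the first violation.

2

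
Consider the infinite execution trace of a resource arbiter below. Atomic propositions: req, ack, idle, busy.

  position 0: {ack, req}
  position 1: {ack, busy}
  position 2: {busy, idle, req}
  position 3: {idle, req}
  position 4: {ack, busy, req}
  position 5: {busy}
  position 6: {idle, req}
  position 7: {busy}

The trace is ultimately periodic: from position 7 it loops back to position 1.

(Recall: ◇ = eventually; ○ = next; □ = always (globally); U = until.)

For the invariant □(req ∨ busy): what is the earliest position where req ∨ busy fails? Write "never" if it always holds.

never

req ∨ busy holds at every position 0..7, and those are all the positions the trace ever visits, so the invariant □(req ∨ busy) is never violated.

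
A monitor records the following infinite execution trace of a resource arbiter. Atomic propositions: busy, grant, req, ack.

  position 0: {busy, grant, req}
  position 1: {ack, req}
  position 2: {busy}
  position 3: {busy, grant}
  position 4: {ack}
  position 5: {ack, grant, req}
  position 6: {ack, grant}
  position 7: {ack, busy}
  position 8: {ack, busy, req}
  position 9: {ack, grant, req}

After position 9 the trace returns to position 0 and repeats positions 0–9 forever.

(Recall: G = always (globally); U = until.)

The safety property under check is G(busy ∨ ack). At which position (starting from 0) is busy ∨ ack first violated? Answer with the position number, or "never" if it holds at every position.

never

busy ∨ ack holds at every position 0..9, and those are all the positions the trace ever visits, so the invariant G(busy ∨ ack) is never violated.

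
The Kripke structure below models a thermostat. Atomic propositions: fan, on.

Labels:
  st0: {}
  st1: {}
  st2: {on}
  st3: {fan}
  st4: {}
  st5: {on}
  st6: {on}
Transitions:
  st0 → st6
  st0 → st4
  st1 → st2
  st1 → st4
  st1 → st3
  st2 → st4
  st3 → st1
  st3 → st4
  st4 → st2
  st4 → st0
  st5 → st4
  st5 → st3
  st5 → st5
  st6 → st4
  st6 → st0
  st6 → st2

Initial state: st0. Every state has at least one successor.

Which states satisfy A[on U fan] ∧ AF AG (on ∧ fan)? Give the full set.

States satisfying on: {st2, st5, st6}.
States satisfying fan: {st3}.
States satisfying A[on U fan]: {st3}.
States satisfying AG (on ∧ fan): ∅.
States satisfying AF AG (on ∧ fan): ∅.
States satisfying A[on U fan] ∧ AF AG (on ∧ fan): ∅.

none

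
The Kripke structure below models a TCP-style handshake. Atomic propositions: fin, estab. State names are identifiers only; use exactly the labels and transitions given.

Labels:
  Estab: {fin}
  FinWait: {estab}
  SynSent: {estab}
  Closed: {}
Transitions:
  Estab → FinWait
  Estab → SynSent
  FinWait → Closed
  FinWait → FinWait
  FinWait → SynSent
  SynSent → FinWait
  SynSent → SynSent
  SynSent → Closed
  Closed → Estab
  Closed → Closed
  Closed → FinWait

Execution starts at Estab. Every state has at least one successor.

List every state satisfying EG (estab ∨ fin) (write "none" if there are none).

States satisfying estab ∨ fin: {Estab, FinWait, SynSent}.
States satisfying EG (estab ∨ fin): {Estab, FinWait, SynSent}.

{Estab, FinWait, SynSent}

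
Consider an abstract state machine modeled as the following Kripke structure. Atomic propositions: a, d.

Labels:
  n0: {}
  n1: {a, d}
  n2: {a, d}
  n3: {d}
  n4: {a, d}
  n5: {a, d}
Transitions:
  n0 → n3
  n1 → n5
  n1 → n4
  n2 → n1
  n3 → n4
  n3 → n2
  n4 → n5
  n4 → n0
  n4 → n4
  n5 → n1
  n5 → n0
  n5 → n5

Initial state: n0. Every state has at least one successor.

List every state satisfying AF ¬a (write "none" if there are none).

States satisfying ¬a: {n0, n3}.
States satisfying AF ¬a: {n0, n3}.

{n0, n3}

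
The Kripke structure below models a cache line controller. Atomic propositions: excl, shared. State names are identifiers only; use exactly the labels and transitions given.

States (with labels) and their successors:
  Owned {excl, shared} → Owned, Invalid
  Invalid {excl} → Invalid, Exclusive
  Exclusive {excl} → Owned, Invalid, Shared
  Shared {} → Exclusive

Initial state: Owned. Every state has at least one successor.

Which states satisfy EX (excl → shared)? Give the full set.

States satisfying excl → shared: {Owned, Shared}.
States satisfying EX (excl → shared): {Owned, Exclusive}.

{Owned, Exclusive}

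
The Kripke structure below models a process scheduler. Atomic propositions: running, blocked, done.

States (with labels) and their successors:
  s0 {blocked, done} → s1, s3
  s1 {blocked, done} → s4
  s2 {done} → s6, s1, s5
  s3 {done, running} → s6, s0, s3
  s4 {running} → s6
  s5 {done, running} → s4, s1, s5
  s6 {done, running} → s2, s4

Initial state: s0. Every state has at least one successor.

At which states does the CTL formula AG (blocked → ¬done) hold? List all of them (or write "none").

States satisfying blocked → ¬done: {s2, s3, s4, s5, s6}.
States satisfying AG (blocked → ¬done): ∅.

none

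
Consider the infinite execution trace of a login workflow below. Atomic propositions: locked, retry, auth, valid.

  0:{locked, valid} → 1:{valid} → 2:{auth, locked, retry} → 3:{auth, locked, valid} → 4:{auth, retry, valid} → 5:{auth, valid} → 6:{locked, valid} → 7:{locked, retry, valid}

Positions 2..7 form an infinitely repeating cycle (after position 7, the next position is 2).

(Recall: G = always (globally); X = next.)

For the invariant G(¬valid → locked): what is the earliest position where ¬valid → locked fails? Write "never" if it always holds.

never

¬valid → locked holds at every position 0..7, and those are all the positions the trace ever visits, so the invariant G(¬valid → locked) is never violated.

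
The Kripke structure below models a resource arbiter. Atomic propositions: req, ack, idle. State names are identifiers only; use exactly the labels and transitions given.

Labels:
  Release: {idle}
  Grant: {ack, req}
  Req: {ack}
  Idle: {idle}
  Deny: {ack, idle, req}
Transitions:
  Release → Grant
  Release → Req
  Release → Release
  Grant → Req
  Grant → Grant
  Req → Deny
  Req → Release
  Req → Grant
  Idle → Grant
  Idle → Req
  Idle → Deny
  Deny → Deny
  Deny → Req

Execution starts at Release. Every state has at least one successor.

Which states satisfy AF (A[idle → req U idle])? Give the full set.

{Release, Idle, Deny}

States satisfying A[idle → req U idle]: {Release, Idle, Deny}.
States satisfying AF (A[idle → req U idle]): {Release, Idle, Deny}.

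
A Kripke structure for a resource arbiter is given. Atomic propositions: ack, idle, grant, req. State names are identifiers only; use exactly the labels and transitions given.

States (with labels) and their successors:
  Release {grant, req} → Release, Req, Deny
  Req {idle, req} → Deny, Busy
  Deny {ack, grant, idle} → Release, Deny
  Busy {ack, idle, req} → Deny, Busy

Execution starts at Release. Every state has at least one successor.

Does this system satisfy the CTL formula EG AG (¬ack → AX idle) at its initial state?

States satisfying AG (¬ack → AX idle): ∅.
States satisfying EG AG (¬ack → AX idle): ∅.
No suitable path/successor from Release witnesses the formula.
Release ∉ Sat(EG AG (¬ack → AX idle)).

No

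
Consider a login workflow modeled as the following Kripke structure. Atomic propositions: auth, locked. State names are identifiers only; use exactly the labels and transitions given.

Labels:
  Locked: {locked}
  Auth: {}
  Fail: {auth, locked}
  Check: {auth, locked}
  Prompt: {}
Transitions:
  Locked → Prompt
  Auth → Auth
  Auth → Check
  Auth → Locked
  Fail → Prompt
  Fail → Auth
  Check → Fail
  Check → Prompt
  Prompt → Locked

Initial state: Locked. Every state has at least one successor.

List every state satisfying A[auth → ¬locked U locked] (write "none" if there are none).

States satisfying auth → ¬locked: {Locked, Auth, Prompt}.
States satisfying locked: {Locked, Fail, Check}.
States satisfying A[auth → ¬locked U locked]: {Locked, Fail, Check, Prompt}.

{Locked, Fail, Check, Prompt}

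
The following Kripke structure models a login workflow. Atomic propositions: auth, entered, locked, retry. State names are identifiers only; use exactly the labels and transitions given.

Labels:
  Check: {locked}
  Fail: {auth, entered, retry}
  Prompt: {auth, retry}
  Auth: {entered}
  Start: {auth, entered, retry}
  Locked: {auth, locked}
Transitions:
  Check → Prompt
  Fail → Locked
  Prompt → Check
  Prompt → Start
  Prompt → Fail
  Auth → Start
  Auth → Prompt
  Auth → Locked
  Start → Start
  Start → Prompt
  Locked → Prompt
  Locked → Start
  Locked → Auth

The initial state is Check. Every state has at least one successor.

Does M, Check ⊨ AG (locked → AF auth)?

States satisfying locked → AF auth: {Check, Fail, Prompt, Auth, Start, Locked}.
States satisfying AG (locked → AF auth): {Check, Fail, Prompt, Auth, Start, Locked}.
Every state reachable from Check satisfies locked → AF auth.
Check ∈ Sat(AG (locked → AF auth)).

Holds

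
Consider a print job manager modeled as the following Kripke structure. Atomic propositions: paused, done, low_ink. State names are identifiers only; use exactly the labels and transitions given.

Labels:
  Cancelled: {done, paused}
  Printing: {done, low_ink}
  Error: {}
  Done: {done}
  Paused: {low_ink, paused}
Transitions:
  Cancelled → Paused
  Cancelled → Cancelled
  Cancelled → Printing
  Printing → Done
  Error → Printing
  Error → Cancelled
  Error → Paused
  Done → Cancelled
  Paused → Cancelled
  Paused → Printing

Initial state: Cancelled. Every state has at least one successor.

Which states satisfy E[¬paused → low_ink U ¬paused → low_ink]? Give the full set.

States satisfying ¬paused → low_ink: {Cancelled, Printing, Paused}.
States satisfying E[¬paused → low_ink U ¬paused → low_ink]: {Cancelled, Printing, Paused}.

{Cancelled, Printing, Paused}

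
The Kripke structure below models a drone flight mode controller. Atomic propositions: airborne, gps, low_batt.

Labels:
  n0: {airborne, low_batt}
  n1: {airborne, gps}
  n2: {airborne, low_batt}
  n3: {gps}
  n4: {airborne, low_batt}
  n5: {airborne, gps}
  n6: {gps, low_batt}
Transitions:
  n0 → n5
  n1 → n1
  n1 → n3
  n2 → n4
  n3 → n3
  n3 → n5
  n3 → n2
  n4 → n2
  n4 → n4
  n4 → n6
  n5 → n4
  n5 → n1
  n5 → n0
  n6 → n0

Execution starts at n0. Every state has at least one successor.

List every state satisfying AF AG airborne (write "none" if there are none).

States satisfying AG airborne: ∅.
States satisfying AF AG airborne: ∅.

none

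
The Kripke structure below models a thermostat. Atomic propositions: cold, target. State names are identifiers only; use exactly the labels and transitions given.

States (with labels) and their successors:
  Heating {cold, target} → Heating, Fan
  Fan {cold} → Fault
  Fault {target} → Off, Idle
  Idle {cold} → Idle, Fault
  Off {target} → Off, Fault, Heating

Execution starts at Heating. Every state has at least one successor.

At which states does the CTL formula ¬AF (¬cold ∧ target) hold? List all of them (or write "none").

States satisfying ¬cold ∧ target: {Fault, Off}.
States satisfying AF (¬cold ∧ target): {Fan, Fault, Off}.
States satisfying ¬AF (¬cold ∧ target): {Heating, Idle}.

{Heating, Idle}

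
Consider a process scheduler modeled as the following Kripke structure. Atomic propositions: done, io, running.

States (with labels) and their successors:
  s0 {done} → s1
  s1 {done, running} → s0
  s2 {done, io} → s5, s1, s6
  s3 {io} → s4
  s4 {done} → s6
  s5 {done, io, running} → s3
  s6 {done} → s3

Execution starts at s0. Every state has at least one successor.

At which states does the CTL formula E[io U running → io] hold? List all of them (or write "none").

States satisfying io: {s2, s3, s5}.
States satisfying running → io: {s0, s2, s3, s4, s5, s6}.
States satisfying E[io U running → io]: {s0, s2, s3, s4, s5, s6}.

{s0, s2, s3, s4, s5, s6}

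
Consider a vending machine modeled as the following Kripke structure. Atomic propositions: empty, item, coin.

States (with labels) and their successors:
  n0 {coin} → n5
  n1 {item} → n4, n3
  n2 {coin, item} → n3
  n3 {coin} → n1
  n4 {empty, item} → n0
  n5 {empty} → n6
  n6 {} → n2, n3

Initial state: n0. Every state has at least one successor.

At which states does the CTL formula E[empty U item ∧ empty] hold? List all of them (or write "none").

{n4}

States satisfying empty: {n4, n5}.
States satisfying item ∧ empty: {n4}.
States satisfying E[empty U item ∧ empty]: {n4}.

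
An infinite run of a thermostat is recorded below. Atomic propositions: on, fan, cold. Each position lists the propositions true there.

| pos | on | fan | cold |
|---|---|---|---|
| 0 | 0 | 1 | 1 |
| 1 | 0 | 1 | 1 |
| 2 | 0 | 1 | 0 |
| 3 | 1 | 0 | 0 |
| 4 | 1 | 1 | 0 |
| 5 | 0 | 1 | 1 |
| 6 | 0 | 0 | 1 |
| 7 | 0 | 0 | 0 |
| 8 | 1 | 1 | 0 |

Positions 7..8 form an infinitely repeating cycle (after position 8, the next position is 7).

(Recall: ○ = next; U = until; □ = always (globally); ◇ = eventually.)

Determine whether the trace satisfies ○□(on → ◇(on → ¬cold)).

Satisfied

The position after 0 is 1; □(on → ◇(on → ¬cold)) is true there.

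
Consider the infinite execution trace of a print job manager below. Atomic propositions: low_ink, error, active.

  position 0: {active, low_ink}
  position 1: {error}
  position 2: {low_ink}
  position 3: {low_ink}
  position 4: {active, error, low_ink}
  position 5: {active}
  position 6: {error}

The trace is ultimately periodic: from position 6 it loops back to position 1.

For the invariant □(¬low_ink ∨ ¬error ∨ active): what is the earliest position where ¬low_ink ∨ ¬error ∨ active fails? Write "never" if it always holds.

never

¬low_ink ∨ ¬error ∨ active holds at every position 0..6, and those are all the positions the trace ever visits, so the invariant □(¬low_ink ∨ ¬error ∨ active) is never violated.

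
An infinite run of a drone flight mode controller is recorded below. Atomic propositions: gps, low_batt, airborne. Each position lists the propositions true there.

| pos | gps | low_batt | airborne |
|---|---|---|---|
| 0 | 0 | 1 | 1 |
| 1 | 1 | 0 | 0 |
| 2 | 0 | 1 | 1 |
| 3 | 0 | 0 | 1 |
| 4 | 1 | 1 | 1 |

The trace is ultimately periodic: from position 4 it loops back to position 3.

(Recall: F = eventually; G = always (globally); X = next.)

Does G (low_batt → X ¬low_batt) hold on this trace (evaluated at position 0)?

Yes

low_batt → X ¬low_batt holds at every position 0..4, and those are all positions ever visited, so G (low_batt → X ¬low_batt) holds.
Positions where low_batt holds: 0, 2, 4.
Check X ¬low_batt at each: 0→ok, 2→ok, 4→ok.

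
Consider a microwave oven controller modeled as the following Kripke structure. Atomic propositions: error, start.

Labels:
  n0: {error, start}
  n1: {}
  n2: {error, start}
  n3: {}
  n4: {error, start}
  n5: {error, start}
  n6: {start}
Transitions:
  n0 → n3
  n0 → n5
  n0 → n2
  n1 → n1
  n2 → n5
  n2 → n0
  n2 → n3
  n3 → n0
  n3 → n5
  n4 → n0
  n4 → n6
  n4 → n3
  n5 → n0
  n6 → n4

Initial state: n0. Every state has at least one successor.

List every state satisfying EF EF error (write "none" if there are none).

{n0, n2, n3, n4, n5, n6}

States satisfying EF error: {n0, n2, n3, n4, n5, n6}.
States satisfying EF EF error: {n0, n2, n3, n4, n5, n6}.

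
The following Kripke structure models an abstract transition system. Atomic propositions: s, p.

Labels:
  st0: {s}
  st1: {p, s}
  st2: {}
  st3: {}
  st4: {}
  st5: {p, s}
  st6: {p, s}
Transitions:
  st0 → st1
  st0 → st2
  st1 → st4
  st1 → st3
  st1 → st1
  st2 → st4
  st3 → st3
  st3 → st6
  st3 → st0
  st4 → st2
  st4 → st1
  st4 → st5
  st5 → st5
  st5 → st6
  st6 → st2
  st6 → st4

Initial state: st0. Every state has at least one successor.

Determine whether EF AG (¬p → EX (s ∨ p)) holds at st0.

States satisfying AG (¬p → EX (s ∨ p)): ∅.
States satisfying EF AG (¬p → EX (s ∨ p)): ∅.
No suitable path/successor from st0 witnesses the formula.
st0 ∉ Sat(EF AG (¬p → EX (s ∨ p))).

No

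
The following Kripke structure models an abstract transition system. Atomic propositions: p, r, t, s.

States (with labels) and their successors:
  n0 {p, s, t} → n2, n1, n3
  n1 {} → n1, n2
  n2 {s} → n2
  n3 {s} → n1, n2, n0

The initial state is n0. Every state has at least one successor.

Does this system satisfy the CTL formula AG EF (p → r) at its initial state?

Yes

States satisfying EF (p → r): {n0, n1, n2, n3}.
States satisfying AG EF (p → r): {n0, n1, n2, n3}.
Every state reachable from n0 satisfies EF (p → r).
n0 ∈ Sat(AG EF (p → r)).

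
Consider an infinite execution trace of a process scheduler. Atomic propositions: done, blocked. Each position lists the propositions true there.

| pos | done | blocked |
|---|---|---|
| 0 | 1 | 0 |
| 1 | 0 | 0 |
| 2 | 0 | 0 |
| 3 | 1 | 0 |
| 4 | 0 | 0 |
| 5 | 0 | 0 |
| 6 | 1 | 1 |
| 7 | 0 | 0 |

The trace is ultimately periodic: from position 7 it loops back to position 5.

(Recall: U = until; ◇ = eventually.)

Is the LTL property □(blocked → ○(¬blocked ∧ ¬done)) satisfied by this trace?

Holds

blocked → ○(¬blocked ∧ ¬done) holds at every position 0..7, and those are all positions ever visited, so □(blocked → ○(¬blocked ∧ ¬done)) holds.
Positions where blocked holds: 6.
Check ○(¬blocked ∧ ¬done) at each: 6→ok.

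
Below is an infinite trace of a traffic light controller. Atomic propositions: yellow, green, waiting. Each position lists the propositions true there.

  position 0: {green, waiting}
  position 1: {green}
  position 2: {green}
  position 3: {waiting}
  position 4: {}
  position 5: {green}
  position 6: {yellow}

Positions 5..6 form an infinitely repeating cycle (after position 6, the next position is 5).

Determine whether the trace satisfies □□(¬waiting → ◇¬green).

Holds

□(¬waiting → ◇¬green) holds at every position 0..6, and those are all positions ever visited, so □□(¬waiting → ◇¬green) holds.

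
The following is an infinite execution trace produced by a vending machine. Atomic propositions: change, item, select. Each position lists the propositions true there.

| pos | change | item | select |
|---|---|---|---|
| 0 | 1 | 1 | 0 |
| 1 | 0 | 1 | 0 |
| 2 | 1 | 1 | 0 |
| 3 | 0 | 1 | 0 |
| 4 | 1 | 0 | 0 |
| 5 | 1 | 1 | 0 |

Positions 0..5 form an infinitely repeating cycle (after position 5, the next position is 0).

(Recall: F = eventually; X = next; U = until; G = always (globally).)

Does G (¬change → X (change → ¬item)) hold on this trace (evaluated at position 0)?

Violated

¬change → X (change → ¬item) must hold at every position from 0 onward. It fails at position 1, so G (¬change → X (change → ¬item)) is false.
Positions where ¬change holds: 1, 3.
Check X (change → ¬item) at each: 1→fails, 3→ok.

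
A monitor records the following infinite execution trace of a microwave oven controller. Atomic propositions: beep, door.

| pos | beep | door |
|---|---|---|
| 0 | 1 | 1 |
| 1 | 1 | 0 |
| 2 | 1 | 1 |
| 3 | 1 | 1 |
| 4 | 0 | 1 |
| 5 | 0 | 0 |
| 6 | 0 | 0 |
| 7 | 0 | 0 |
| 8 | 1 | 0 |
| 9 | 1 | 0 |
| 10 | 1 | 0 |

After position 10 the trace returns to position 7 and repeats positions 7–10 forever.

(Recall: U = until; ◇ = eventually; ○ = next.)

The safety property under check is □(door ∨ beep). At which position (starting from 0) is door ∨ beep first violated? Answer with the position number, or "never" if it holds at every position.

Check door ∨ beep at each position in order: 0 ✓, 1 ✓, 2 ✓, 3 ✓, 4 ✓.
At position 5 the labels are {}, so door ∨ beep is false there. This is the first violation.

5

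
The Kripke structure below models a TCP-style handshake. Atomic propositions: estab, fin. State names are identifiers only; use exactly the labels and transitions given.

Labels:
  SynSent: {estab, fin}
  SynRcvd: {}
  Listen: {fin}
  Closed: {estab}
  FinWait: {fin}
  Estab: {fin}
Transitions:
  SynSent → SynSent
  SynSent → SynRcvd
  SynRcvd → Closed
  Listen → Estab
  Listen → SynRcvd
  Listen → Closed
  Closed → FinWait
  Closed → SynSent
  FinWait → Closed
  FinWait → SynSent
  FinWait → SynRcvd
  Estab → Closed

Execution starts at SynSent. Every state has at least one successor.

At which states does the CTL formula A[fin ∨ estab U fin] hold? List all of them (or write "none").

{SynSent, Listen, Closed, FinWait, Estab}

States satisfying fin ∨ estab: {SynSent, Listen, Closed, FinWait, Estab}.
States satisfying fin: {SynSent, Listen, FinWait, Estab}.
States satisfying A[fin ∨ estab U fin]: {SynSent, Listen, Closed, FinWait, Estab}.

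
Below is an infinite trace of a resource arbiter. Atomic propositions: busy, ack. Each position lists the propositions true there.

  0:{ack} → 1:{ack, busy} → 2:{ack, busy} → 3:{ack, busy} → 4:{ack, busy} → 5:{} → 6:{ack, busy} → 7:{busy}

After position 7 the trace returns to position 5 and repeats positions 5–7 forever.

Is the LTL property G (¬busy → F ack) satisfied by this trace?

¬busy → F ack holds at every position 0..7, and those are all positions ever visited, so G (¬busy → F ack) holds.
Positions where ¬busy holds: 0, 5.
Check F ack at each: 0→ok, 5→ok.

Satisfied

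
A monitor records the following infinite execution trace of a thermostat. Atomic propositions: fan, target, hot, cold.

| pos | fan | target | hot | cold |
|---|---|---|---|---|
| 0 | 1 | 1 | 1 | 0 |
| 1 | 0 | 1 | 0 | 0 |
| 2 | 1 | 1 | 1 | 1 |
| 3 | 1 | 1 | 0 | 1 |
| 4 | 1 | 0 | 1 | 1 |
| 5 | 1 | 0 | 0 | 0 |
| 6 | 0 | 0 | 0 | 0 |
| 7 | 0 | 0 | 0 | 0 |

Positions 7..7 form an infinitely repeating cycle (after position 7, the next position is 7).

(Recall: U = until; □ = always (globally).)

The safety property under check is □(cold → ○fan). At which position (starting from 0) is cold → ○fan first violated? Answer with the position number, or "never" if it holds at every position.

never

cold → ○fan holds at every position 0..7, and those are all the positions the trace ever visits, so the invariant □(cold → ○fan) is never violated.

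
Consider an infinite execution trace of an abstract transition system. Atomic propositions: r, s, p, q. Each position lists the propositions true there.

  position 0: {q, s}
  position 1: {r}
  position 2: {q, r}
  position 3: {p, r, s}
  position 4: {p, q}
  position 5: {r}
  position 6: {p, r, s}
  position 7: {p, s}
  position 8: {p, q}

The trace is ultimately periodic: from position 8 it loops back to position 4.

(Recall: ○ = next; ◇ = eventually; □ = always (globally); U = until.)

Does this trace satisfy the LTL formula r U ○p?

Walking from position 0: at position 0, ○p has not yet held and r fails, so r U ○p is false.

No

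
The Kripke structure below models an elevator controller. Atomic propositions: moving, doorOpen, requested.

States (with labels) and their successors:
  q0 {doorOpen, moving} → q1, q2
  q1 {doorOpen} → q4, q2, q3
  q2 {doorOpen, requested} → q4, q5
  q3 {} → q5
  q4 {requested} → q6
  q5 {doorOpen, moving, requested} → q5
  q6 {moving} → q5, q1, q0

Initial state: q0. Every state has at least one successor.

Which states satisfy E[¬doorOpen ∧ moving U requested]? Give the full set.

States satisfying ¬doorOpen ∧ moving: {q6}.
States satisfying requested: {q2, q4, q5}.
States satisfying E[¬doorOpen ∧ moving U requested]: {q2, q4, q5, q6}.

{q2, q4, q5, q6}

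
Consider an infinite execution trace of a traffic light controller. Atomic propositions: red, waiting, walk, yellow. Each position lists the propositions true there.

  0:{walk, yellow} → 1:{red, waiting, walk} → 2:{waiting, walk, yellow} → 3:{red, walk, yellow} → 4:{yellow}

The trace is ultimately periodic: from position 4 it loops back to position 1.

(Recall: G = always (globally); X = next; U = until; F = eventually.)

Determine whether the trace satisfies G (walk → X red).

No

walk → X red must hold at every position from 0 onward. It fails at position 1, so G (walk → X red) is false.
Positions where walk holds: 0, 1, 2, 3.
Check X red at each: 0→ok, 1→fails, 2→ok, 3→fails.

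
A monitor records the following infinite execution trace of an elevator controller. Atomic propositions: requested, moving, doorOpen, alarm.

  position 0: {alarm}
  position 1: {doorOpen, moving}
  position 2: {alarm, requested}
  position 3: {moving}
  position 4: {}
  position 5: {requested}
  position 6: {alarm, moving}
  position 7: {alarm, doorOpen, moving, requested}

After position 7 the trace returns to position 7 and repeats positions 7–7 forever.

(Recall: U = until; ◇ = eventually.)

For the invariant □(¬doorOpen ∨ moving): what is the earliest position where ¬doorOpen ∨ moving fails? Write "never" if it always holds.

never

¬doorOpen ∨ moving holds at every position 0..7, and those are all the positions the trace ever visits, so the invariant □(¬doorOpen ∨ moving) is never violated.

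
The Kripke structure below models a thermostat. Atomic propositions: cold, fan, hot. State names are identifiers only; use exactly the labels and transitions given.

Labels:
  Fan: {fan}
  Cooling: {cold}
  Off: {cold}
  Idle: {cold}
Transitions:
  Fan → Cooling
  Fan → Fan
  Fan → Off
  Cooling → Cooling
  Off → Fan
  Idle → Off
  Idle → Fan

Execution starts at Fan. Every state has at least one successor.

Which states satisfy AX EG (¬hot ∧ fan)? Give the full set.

{Off}

States satisfying EG (¬hot ∧ fan): {Fan}.
States satisfying AX EG (¬hot ∧ fan): {Off}.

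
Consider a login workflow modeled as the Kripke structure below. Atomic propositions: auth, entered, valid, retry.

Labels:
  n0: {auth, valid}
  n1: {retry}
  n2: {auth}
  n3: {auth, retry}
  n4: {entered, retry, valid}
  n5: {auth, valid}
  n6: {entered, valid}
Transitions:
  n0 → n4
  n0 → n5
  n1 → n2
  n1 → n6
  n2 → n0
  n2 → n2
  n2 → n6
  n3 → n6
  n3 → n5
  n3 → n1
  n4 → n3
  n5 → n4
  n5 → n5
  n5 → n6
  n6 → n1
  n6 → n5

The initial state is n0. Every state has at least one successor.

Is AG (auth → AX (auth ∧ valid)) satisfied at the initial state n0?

States satisfying auth → AX (auth ∧ valid): {n1, n4, n6}.
States satisfying AG (auth → AX (auth ∧ valid)): ∅.
n0 is reachable from n0 and violates auth → AX (auth ∧ valid), so AG fails at n0.
n0 ∉ Sat(AG (auth → AX (auth ∧ valid))).

Violated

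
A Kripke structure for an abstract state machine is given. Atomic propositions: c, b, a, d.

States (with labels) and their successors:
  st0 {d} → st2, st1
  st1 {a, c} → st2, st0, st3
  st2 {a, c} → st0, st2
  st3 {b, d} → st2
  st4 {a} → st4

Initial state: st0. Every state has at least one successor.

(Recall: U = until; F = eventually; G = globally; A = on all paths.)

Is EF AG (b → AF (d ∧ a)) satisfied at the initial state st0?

Does not hold

States satisfying AG (b → AF (d ∧ a)): {st4}.
States satisfying EF AG (b → AF (d ∧ a)): {st4}.
No suitable path/successor from st0 witnesses the formula.
st0 ∉ Sat(EF AG (b → AF (d ∧ a))).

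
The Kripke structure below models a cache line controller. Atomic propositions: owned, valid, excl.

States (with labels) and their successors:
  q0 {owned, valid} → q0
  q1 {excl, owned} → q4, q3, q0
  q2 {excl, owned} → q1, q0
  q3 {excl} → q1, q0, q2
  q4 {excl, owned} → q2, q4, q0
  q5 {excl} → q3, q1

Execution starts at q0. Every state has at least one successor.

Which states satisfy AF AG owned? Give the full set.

{q0}

States satisfying AG owned: {q0}.
States satisfying AF AG owned: {q0}.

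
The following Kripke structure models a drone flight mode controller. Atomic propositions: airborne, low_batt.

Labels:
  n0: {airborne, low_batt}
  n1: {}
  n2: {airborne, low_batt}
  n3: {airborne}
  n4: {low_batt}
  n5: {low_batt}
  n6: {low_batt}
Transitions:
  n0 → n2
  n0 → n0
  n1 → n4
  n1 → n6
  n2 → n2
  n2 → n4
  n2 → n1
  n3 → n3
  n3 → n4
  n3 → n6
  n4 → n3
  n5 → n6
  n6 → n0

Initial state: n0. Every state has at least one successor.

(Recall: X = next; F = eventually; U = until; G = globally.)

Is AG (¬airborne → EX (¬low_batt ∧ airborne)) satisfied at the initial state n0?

States satisfying ¬airborne → EX (¬low_batt ∧ airborne): {n0, n2, n3, n4}.
States satisfying AG (¬airborne → EX (¬low_batt ∧ airborne)): ∅.
n1 is reachable from n0 and violates ¬airborne → EX (¬low_batt ∧ airborne), so AG fails at n0.
n0 ∉ Sat(AG (¬airborne → EX (¬low_batt ∧ airborne))).

No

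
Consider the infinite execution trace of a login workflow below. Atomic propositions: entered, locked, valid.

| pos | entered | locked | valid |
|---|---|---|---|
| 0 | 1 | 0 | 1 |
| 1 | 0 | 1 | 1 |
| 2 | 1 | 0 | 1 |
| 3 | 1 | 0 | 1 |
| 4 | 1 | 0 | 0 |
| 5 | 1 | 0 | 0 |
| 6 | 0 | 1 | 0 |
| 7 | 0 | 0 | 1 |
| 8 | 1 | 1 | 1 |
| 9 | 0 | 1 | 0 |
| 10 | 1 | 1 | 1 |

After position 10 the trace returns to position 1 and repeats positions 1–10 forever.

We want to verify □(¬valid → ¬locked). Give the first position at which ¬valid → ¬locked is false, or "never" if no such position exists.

Check ¬valid → ¬locked at each position in order: 0 ✓, 1 ✓, 2 ✓, 3 ✓, 4 ✓, 5 ✓.
At position 6 the labels are {locked}, so ¬valid → ¬locked is false there. This is the first violation.

6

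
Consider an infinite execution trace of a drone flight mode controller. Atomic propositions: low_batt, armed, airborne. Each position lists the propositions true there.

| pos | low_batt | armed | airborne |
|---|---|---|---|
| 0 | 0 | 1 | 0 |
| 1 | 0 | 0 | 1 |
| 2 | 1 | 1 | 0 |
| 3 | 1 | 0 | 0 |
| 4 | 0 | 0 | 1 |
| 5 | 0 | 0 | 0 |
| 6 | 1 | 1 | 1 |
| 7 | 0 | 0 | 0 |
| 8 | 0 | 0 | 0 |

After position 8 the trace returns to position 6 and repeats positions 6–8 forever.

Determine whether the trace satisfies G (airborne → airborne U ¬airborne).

airborne → airborne U ¬airborne holds at every position 0..8, and those are all positions ever visited, so G (airborne → airborne U ¬airborne) holds.
Positions where airborne holds: 1, 4, 6.
Check airborne U ¬airborne at each: 1→ok, 4→ok, 6→ok.

Holds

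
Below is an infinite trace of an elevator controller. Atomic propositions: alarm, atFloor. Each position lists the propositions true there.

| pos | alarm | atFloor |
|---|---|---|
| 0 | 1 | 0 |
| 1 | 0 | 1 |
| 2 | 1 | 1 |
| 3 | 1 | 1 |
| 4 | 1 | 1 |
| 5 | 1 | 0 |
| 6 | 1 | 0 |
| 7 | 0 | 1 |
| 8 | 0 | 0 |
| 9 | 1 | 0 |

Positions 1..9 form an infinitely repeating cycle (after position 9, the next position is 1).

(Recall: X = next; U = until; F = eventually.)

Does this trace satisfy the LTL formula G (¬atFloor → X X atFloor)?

¬atFloor → X X atFloor must hold at every position from 0 onward. It fails at position 6, so G (¬atFloor → X X atFloor) is false.
Positions where ¬atFloor holds: 0, 5, 6, 8, 9.
Check X X atFloor at each: 0→ok, 5→ok, 6→fails, 8→ok, 9→ok.

Does not hold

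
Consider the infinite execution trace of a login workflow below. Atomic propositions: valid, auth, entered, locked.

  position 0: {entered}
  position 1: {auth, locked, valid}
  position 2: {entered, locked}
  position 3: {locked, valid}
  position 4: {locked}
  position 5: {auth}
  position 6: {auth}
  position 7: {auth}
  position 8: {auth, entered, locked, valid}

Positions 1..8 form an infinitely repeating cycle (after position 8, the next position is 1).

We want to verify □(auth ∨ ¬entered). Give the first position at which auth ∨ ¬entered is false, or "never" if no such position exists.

0

At position 0 the labels are {entered}, so auth ∨ ¬entered is false there. This is the first violation.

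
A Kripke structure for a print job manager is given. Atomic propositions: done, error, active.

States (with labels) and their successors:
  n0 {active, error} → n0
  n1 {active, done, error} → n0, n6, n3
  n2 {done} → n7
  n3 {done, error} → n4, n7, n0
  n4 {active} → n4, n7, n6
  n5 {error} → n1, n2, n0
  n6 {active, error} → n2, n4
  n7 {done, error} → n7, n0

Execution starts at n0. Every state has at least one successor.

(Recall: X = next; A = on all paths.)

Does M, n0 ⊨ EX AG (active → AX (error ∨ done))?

Satisfied

States satisfying AG (active → AX (error ∨ done)): {n0, n2, n7}.
States satisfying EX AG (active → AX (error ∨ done)): {n0, n1, n2, n3, n4, n5, n6, n7}.
n0 ∈ Sat(EX AG (active → AX (error ∨ done))).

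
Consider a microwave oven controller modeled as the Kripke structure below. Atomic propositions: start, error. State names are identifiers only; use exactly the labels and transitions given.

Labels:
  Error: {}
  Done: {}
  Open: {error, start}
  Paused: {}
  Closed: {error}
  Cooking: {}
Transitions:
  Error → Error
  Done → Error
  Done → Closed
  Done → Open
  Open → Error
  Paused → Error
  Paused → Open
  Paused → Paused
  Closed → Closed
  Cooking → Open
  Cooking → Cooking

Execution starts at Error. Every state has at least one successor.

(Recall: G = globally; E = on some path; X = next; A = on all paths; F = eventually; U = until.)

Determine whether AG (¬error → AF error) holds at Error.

States satisfying ¬error → AF error: {Open, Closed}.
States satisfying AG (¬error → AF error): {Closed}.
Error is reachable from Error and violates ¬error → AF error, so AG fails at Error.
Error ∉ Sat(AG (¬error → AF error)).

Does not hold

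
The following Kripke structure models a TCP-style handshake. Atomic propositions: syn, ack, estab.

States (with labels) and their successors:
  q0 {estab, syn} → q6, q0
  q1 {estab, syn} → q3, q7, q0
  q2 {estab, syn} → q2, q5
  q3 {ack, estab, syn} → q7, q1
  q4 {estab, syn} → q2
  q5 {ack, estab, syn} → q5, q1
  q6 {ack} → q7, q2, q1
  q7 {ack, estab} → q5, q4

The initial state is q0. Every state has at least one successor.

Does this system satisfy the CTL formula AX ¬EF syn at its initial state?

Violated

States satisfying ¬EF syn: ∅.
States satisfying AX ¬EF syn: ∅.
q0 ∉ Sat(AX ¬EF syn).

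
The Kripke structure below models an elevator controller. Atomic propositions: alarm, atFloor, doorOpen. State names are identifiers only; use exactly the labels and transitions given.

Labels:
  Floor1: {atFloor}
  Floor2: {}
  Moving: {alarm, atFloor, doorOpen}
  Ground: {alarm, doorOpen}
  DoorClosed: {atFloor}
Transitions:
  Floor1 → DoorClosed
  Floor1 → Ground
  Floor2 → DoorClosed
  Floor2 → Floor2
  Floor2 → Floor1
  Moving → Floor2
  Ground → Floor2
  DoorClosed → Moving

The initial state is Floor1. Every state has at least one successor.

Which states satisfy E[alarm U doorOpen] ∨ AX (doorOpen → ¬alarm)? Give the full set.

States satisfying alarm: {Moving, Ground}.
States satisfying doorOpen: {Moving, Ground}.
States satisfying E[alarm U doorOpen]: {Moving, Ground}.
States satisfying doorOpen → ¬alarm: {Floor1, Floor2, DoorClosed}.
States satisfying AX (doorOpen → ¬alarm): {Floor2, Moving, Ground}.
States satisfying E[alarm U doorOpen] ∨ AX (doorOpen → ¬alarm): {Floor2, Moving, Ground}.

{Floor2, Moving, Ground}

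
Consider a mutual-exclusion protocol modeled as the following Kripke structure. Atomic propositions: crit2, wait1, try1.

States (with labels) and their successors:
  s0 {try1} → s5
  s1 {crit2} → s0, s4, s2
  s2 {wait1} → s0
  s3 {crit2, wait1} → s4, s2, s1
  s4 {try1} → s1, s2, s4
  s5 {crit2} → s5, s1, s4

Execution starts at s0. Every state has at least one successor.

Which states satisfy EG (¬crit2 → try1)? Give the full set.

States satisfying ¬crit2 → try1: {s0, s1, s3, s4, s5}.
States satisfying EG (¬crit2 → try1): {s0, s1, s3, s4, s5}.

{s0, s1, s3, s4, s5}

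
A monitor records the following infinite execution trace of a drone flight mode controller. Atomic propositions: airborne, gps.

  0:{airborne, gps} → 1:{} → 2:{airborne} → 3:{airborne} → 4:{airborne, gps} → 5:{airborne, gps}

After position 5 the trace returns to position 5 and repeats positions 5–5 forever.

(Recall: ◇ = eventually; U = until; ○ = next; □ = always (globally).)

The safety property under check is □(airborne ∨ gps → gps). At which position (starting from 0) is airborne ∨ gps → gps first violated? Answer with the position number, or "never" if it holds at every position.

Check airborne ∨ gps → gps at each position in order: 0 ✓, 1 ✓.
At position 2 the labels are {airborne}, so airborne ∨ gps → gps is false there. This is the first violation.

2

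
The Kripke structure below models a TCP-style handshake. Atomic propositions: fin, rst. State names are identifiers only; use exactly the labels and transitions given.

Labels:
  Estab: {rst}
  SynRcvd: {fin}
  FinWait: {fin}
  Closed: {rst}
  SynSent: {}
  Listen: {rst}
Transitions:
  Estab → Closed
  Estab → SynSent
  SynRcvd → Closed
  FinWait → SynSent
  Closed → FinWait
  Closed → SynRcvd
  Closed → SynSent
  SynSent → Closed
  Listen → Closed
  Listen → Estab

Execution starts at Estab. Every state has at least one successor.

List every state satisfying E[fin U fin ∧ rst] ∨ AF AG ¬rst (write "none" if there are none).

States satisfying fin: {SynRcvd, FinWait}.
States satisfying fin ∧ rst: ∅.
States satisfying E[fin U fin ∧ rst]: ∅.
States satisfying AG ¬rst: ∅.
States satisfying AF AG ¬rst: ∅.
States satisfying E[fin U fin ∧ rst] ∨ AF AG ¬rst: ∅.

none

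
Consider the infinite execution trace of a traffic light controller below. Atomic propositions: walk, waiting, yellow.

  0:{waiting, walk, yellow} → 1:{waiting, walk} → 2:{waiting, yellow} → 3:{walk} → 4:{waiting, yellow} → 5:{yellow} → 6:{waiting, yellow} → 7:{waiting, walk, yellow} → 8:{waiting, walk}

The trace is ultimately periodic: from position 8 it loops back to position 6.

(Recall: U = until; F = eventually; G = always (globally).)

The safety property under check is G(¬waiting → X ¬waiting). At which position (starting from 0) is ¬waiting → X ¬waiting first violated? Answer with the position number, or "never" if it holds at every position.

3

Check ¬waiting → X ¬waiting at each position in order: 0 ✓, 1 ✓, 2 ✓.
At position 3 the labels are {walk} and the next position 4 has {waiting, yellow}, so ¬waiting → X ¬waiting is false there. This is the first violation.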